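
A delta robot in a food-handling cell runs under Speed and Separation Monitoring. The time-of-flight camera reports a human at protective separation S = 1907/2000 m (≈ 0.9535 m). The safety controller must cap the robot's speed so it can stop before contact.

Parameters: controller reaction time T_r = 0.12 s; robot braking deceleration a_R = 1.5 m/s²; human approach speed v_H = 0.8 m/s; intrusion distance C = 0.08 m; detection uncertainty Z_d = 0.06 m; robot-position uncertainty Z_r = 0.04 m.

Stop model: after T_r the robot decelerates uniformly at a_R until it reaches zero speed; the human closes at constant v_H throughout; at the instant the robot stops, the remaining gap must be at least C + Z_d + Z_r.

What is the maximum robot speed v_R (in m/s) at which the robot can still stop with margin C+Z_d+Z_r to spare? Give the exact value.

collect terms ⇒ (1/3)·v_R² + (49/75)·v_R + (-271/400) = 0
  disc = (49/75)² − 4·(1/3)·(-271/400) = 29929/22500 ; √disc = 173/150
  v_R = (−(49/75) + 173/150) / (2·(1/3)) = 3/4 m/s
check:
braking lasts T_s = (3/4)/(3/2) = 0.5000 s
reaction-phase robot travel = 0.7500·0.1200 = 0.0900 m
robot covers 0.7500·0.5000 − ½·1.5000·0.5000² = 0.1875 m while stopping
human closes 0.8000·0.6200 = 0.4960 m
residual clearance needed = 0.0800+0.0600+0.0400 = 0.1800 m
sum ≈ 0.0900+0.1875+0.4960+0.1800 ≈ 0.9535 m = S ✓

v_R_max = 3/4 m/s = 0.7500 m/s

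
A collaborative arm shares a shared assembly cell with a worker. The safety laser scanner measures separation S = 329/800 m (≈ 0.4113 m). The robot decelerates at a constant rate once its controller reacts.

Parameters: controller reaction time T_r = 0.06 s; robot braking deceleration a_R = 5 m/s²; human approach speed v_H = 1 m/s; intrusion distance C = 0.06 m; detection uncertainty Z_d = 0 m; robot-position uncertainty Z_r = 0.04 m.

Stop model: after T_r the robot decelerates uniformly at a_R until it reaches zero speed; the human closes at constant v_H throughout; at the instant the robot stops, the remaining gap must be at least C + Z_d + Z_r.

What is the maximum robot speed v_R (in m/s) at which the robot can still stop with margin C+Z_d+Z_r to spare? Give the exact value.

v_R_max = 3/4 m/s = 0.7500 m/s

at the boundary: (1/10)·v² + (13/50)·v + (-201/800) = 0
  disc = (13/50)² − 4·(1/10)·(-201/800) = 1681/10000 ; √disc = 41/100
  v_R = (−(13/50) + 41/100) / (2·(1/10)) = 3/4 m/s
check:
stop time T_s = (3/4)/5 = 0.1500 s
robot in T_r: 0.7500·0.0600 = 0.0450 m
robot covers 0.7500·0.1500 − ½·5.0000·0.1500² = 0.0563 m while stopping
human over T_r+T_s: 1.0000·(0.0600+0.1500) = 0.2100 m
residual clearance needed = 0.0600+0.0000+0.0400 = 0.1000 m
sum ≈ 0.0450+0.0563+0.2100+0.1000 ≈ 0.4113 m = S ✓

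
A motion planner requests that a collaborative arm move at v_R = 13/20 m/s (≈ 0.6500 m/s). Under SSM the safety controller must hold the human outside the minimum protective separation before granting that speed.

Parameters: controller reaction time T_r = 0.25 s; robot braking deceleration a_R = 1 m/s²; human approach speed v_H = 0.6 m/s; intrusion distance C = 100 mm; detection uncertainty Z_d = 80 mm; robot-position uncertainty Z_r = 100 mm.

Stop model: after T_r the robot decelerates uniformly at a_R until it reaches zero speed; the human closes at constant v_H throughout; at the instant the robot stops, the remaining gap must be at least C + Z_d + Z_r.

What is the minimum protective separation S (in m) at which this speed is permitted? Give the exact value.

braking lasts T_s = (13/20)/1 = 0.6500 s
robot covers v_R·T_r = 0.6500·0.2500 = 0.1625 m before braking
robot under decel: 0.6500²/(2·1.0000) = 0.2112 m
human closes 0.6000·0.9000 = 0.5400 m
residual clearance needed = 0.1000+0.0800+0.1000 = 0.2800 m
S_min ≈ 0.1625+0.2112+0.5400+0.2800  ⇒  S_min = 191/160 m

S_min = 191/160 m = 1.1938 m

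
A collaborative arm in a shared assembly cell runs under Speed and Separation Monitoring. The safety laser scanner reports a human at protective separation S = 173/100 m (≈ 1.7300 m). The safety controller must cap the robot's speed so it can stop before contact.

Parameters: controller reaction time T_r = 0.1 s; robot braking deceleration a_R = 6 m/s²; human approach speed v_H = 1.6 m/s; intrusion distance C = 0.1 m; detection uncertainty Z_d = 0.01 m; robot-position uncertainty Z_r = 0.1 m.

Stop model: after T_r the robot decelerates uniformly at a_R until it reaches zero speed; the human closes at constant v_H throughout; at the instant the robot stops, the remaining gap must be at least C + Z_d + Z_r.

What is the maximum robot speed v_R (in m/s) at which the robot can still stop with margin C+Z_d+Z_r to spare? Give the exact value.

at the boundary: (1/12)·v² + (11/30)·v + (-34/25) = 0
  disc = (11/30)² − 4·(1/12)·(-34/25) = 529/900 ; √disc = 23/30
  v_R = (−(11/30) + 23/30) / (2·(1/12)) = 12/5 m/s
check:
T_s = v_R/a_R = (12/5)/6 = 0.4000 s
robot covers v_R·T_r = 2.4000·0.1000 = 0.2400 m before braking
braking distance = 2.4000²/(2·6.0000) = 0.4800 m
human closes 1.6000·0.5000 = 0.8000 m
residual clearance needed = 0.1000+0.0100+0.1000 = 0.2100 m
sum ≈ 0.2400+0.4800+0.8000+0.2100 ≈ 1.7300 m = S ✓

v_R_max = 12/5 m/s = 2.4000 m/s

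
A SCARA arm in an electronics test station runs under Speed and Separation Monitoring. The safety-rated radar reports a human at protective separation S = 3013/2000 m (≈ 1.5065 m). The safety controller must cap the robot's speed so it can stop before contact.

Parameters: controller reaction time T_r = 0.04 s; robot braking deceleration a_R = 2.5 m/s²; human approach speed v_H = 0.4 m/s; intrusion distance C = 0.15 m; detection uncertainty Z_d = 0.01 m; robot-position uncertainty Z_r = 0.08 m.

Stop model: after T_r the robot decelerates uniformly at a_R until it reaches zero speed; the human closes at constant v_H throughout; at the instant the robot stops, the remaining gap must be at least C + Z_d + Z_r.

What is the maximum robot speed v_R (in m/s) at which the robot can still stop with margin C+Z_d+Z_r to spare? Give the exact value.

v_R_max = 41/20 m/s = 2.0500 m/s

quadratic (1/5)·v² + (1/5)·v + (-2501/2000) = 0
  disc = (1/5)² − 4·(1/5)·(-2501/2000) = 2601/2500 ; √disc = 51/50
  v_R = (−(1/5) + 51/50) / (2·(1/5)) = 41/20 m/s
check:
T_s = v_R/a_R = (41/20)/(5/2) = 0.8200 s
robot in T_r: 2.0500·0.0400 = 0.0820 m
robot under decel: 2.0500²/(2·2.5000) = 0.8405 m
human over T_r+T_s: 0.4000·(0.0400+0.8200) = 0.3440 m
margins: 0.1500+0.0100+0.0800 = 0.2400 m
sum ≈ 0.0820+0.8405+0.3440+0.2400 ≈ 1.5065 m = S ✓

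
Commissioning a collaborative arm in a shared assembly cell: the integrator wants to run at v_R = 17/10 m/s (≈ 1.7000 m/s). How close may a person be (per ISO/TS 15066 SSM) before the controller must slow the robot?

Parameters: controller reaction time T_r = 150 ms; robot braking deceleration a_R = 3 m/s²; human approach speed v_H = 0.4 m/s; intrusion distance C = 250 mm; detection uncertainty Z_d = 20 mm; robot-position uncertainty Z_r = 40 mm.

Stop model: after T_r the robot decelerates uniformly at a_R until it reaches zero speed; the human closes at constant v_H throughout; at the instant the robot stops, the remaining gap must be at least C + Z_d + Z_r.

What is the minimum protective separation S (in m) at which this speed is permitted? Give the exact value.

braking lasts T_s = (17/10)/3 = 0.5667 s
robot covers v_R·T_r = 1.7000·0.1500 = 0.2550 m before braking
braking distance = 1.7000²/(2·3.0000) = 0.4817 m
person approaches 0.4000·(0.1500+0.5667) = 0.2867 m
margins: 0.2500+0.0200+0.0400 = 0.3100 m
S_min ≈ 0.2550+0.4817+0.2867+0.3100  ⇒  S_min = 4/3 m

S_min = 4/3 m = 1.3333 m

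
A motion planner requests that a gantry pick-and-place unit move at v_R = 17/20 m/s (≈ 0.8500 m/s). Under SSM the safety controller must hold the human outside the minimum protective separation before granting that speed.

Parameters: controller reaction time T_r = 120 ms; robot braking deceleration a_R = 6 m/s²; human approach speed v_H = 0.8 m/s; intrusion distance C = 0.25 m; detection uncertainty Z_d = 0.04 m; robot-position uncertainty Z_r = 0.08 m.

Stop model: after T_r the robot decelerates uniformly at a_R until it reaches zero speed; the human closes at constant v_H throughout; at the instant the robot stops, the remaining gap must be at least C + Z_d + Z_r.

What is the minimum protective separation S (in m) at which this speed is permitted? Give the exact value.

braking lasts T_s = (17/20)/6 = 0.1417 s
reaction-phase robot travel = 0.8500·0.1200 = 0.1020 m
braking distance = 0.8500²/(2·6.0000) = 0.0602 m
human over T_r+T_s: 0.8000·(0.1200+0.1417) = 0.2093 m
C+Z_d+Z_r = 0.2500+0.0400+0.0800 = 0.3700 m
S_min ≈ 0.1020+0.0602+0.2093+0.3700  ⇒  S_min = 17797/24000 m

S_min = 17797/24000 m = 0.7415 m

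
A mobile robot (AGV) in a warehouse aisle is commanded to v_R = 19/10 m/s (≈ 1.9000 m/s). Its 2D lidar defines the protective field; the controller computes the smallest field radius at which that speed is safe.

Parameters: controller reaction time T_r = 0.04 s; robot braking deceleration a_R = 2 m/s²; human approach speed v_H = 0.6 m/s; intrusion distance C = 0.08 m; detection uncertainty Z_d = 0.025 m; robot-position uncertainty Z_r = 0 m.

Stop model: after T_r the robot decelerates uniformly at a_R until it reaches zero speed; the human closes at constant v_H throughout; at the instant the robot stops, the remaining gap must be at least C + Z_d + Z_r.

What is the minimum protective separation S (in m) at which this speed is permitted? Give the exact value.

S_min = 671/400 m = 1.6775 m

braking lasts T_s = (19/10)/2 = 0.9500 s
robot covers v_R·T_r = 1.9000·0.0400 = 0.0760 m before braking
robot under decel: 1.9000²/(2·2.0000) = 0.9025 m
human closes 0.6000·0.9900 = 0.5940 m
residual clearance needed = 0.0800+0.0250+0.0000 = 0.1050 m
S_min ≈ 0.0760+0.9025+0.5940+0.1050  ⇒  S_min = 671/400 m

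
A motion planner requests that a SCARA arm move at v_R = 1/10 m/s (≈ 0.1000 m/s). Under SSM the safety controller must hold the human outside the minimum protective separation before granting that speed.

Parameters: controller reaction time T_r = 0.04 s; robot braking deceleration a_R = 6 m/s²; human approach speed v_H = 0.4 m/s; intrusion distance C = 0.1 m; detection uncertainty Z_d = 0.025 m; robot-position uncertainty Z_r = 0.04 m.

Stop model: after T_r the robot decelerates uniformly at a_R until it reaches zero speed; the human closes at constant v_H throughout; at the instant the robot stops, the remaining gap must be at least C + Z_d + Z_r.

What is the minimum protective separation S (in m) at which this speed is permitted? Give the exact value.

S_min = 77/400 m = 0.1925 m

braking lasts T_s = (1/10)/6 = 0.0167 s
robot in T_r: 0.1000·0.0400 = 0.0040 m
robot under decel: 0.1000²/(2·6.0000) = 0.0008 m
human over T_r+T_s: 0.4000·(0.0400+0.0167) = 0.0227 m
C+Z_d+Z_r = 0.1000+0.0250+0.0400 = 0.1650 m
S_min ≈ 0.0040+0.0008+0.0227+0.1650  ⇒  S_min = 77/400 m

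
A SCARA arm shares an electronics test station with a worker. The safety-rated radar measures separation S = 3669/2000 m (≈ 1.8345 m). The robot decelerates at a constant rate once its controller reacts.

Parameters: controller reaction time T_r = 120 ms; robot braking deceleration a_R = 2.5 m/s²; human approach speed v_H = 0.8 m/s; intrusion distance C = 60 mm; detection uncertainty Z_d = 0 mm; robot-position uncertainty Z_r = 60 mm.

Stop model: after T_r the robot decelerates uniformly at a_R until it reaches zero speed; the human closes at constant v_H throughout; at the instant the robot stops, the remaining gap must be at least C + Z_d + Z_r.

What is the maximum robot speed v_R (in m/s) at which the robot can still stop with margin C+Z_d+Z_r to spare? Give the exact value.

v_R_max = 39/20 m/s = 1.9500 m/s

at the boundary: (1/5)·v² + (11/25)·v + (-3237/2000) = 0
  disc = (11/25)² − 4·(1/5)·(-3237/2000) = 3721/2500 ; √disc = 61/50
  v_R = (−(11/25) + 61/50) / (2·(1/5)) = 39/20 m/s
check:
stop time T_s = (39/20)/(5/2) = 0.7800 s
reaction-phase robot travel = 1.9500·0.1200 = 0.2340 m
braking distance = 1.9500²/(2·2.5000) = 0.7605 m
person approaches 0.8000·(0.1200+0.7800) = 0.7200 m
C+Z_d+Z_r = 0.0600+0.0000+0.0600 = 0.1200 m
sum ≈ 0.2340+0.7605+0.7200+0.1200 ≈ 1.8345 m = S ✓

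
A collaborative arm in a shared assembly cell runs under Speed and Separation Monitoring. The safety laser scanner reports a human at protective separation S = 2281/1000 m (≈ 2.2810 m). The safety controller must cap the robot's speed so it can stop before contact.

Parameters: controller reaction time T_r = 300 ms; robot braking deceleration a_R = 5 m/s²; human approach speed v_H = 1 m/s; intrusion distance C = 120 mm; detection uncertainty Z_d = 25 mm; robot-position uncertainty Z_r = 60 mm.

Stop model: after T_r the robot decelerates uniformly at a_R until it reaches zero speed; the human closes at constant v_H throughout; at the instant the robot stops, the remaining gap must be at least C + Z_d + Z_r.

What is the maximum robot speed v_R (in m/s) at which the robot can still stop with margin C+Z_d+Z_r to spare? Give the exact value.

quadratic (1/10)·v² + (1/2)·v + (-222/125) = 0
  disc = (1/2)² − 4·(1/10)·(-222/125) = 2401/2500 ; √disc = 49/50
  v_R = (−(1/2) + 49/50) / (2·(1/10)) = 12/5 m/s
check:
braking lasts T_s = (12/5)/5 = 0.4800 s
robot in T_r: 2.4000·0.3000 = 0.7200 m
robot under decel: 2.4000²/(2·5.0000) = 0.5760 m
human closes 1.0000·0.7800 = 0.7800 m
residual clearance needed = 0.1200+0.0250+0.0600 = 0.2050 m
sum ≈ 0.7200+0.5760+0.7800+0.2050 ≈ 2.2810 m = S ✓

v_R_max = 12/5 m/s = 2.4000 m/s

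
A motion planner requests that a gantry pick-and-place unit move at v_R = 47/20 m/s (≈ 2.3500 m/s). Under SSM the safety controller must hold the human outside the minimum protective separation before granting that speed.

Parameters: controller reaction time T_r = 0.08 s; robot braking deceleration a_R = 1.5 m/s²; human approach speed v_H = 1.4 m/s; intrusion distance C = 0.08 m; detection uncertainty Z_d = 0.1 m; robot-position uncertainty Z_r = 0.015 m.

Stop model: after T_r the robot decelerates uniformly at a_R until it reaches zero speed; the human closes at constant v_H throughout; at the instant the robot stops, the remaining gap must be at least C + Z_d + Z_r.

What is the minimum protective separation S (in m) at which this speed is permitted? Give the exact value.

S_min = 1087/240 m = 4.5292 m

stop time T_s = (47/20)/(3/2) = 1.5667 s
robot covers v_R·T_r = 2.3500·0.0800 = 0.1880 m before braking
braking distance = 2.3500²/(2·1.5000) = 1.8408 m
person approaches 1.4000·(0.0800+1.5667) = 2.3053 m
margins: 0.0800+0.1000+0.0150 = 0.1950 m
S_min ≈ 0.1880+1.8408+2.3053+0.1950  ⇒  S_min = 1087/240 m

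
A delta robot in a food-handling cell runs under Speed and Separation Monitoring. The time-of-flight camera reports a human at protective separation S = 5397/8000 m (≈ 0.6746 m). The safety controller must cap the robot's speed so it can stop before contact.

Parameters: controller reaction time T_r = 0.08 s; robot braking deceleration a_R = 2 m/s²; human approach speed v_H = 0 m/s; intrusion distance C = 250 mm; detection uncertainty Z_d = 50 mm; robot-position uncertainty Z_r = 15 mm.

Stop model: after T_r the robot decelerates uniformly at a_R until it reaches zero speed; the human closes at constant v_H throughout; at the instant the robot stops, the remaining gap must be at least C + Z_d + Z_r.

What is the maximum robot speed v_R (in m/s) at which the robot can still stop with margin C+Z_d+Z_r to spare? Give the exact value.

quadratic (1/4)·v² + (2/25)·v + (-2877/8000) = 0
  disc = (2/25)² − 4·(1/4)·(-2877/8000) = 14641/40000 ; √disc = 121/200
  v_R = (−(2/25) + 121/200) / (2·(1/4)) = 21/20 m/s
check:
stop time T_s = (21/20)/2 = 0.5250 s
robot covers v_R·T_r = 1.0500·0.0800 = 0.0840 m before braking
robot under decel: 1.0500²/(2·2.0000) = 0.2756 m
human over T_r+T_s: 0.0000·(0.0800+0.5250) = 0.0000 m
C+Z_d+Z_r = 0.2500+0.0500+0.0150 = 0.3150 m
sum ≈ 0.0840+0.2756+0.0000+0.3150 ≈ 0.6746 m = S ✓

v_R_max = 21/20 m/s = 1.0500 m/s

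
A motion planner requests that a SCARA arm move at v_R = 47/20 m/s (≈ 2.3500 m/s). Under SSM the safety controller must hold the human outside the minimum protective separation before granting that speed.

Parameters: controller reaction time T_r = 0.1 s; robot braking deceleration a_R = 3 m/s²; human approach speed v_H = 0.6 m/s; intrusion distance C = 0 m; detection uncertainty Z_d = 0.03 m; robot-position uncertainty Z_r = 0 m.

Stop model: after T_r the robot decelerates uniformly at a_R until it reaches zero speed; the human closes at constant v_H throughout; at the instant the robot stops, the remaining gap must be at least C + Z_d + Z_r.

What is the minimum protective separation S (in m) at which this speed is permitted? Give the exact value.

stop time T_s = (47/20)/3 = 0.7833 s
reaction-phase robot travel = 2.3500·0.1000 = 0.2350 m
robot under decel: 2.3500²/(2·3.0000) = 0.9204 m
person approaches 0.6000·(0.1000+0.7833) = 0.5300 m
residual clearance needed = 0.0000+0.0300+0.0000 = 0.0300 m
S_min ≈ 0.2350+0.9204+0.5300+0.0300  ⇒  S_min = 4117/2400 m

S_min = 4117/2400 m = 1.7154 m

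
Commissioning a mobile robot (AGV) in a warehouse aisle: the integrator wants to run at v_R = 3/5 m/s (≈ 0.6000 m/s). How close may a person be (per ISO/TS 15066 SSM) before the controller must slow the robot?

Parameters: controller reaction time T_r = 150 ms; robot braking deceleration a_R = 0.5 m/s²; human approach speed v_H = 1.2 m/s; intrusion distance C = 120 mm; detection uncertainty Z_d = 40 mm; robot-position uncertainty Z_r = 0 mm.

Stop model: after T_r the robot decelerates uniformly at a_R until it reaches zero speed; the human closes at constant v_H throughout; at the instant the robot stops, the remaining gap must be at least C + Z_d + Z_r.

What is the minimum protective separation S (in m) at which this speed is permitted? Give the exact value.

S_min = 223/100 m = 2.2300 m

T_s = v_R/a_R = (3/5)/(1/2) = 1.2000 s
robot in T_r: 0.6000·0.1500 = 0.0900 m
robot under decel: 0.6000²/(2·0.5000) = 0.3600 m
person approaches 1.2000·(0.1500+1.2000) = 1.6200 m
C+Z_d+Z_r = 0.1200+0.0400+0.0000 = 0.1600 m
S_min ≈ 0.0900+0.3600+1.6200+0.1600  ⇒  S_min = 223/100 m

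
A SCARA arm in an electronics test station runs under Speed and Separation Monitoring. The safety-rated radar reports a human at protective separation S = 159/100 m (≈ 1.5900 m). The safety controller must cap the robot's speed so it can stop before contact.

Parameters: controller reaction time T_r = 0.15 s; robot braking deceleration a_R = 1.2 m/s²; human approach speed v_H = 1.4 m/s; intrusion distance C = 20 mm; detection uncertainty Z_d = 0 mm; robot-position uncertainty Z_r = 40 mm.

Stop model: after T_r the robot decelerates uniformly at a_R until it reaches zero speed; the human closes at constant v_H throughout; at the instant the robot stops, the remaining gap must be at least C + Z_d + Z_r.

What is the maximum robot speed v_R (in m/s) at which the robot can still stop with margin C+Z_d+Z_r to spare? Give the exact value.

at the boundary: (5/12)·v² + (79/60)·v + (-33/25) = 0
  disc = (79/60)² − 4·(5/12)·(-33/25) = 14161/3600 ; √disc = 119/60
  v_R = (−(79/60) + 119/60) / (2·(5/12)) = 4/5 m/s
check:
braking lasts T_s = (4/5)/(6/5) = 0.6667 s
robot in T_r: 0.8000·0.1500 = 0.1200 m
braking distance = 0.8000²/(2·1.2000) = 0.2667 m
human closes 1.4000·0.8167 = 1.1433 m
margins: 0.0200+0.0000+0.0400 = 0.0600 m
sum ≈ 0.1200+0.2667+1.1433+0.0600 ≈ 1.5900 m = S ✓

v_R_max = 4/5 m/s = 0.8000 m/s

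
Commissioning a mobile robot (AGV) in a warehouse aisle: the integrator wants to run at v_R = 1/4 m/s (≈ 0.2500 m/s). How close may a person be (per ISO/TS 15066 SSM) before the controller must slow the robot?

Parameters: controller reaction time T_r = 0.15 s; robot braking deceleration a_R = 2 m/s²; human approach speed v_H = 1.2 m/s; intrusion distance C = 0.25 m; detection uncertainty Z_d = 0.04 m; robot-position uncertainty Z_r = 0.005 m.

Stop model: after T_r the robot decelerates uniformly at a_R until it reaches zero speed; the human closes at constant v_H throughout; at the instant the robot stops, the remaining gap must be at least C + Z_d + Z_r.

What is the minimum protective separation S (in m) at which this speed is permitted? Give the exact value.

S_min = 217/320 m = 0.6781 m

T_s = v_R/a_R = (1/4)/2 = 0.1250 s
robot covers v_R·T_r = 0.2500·0.1500 = 0.0375 m before braking
braking distance = 0.2500²/(2·2.0000) = 0.0156 m
human over T_r+T_s: 1.2000·(0.1500+0.1250) = 0.3300 m
margins: 0.2500+0.0400+0.0050 = 0.2950 m
S_min ≈ 0.0375+0.0156+0.3300+0.2950  ⇒  S_min = 217/320 m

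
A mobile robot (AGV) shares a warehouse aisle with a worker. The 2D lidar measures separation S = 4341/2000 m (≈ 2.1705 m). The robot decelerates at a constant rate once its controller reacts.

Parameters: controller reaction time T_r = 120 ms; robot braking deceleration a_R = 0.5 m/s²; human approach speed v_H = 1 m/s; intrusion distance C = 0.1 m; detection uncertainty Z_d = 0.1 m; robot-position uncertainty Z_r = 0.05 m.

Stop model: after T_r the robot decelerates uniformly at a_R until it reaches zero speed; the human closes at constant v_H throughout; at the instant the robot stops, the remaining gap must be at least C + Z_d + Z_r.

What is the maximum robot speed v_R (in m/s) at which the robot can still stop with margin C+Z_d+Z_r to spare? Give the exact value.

v_R_max = 13/20 m/s = 0.6500 m/s

at the boundary: (1)·v² + (53/25)·v + (-3601/2000) = 0
  disc = (53/25)² − 4·(1)·(-3601/2000) = 29241/2500 ; √disc = 171/50
  v_R = (−(53/25) + 171/50) / (2·(1)) = 13/20 m/s
check:
braking lasts T_s = (13/20)/(1/2) = 1.3000 s
robot in T_r: 0.6500·0.1200 = 0.0780 m
robot covers 0.6500·1.3000 − ½·0.5000·1.3000² = 0.4225 m while stopping
human over T_r+T_s: 1.0000·(0.1200+1.3000) = 1.4200 m
C+Z_d+Z_r = 0.1000+0.1000+0.0500 = 0.2500 m
sum ≈ 0.0780+0.4225+1.4200+0.2500 ≈ 2.1705 m = S ✓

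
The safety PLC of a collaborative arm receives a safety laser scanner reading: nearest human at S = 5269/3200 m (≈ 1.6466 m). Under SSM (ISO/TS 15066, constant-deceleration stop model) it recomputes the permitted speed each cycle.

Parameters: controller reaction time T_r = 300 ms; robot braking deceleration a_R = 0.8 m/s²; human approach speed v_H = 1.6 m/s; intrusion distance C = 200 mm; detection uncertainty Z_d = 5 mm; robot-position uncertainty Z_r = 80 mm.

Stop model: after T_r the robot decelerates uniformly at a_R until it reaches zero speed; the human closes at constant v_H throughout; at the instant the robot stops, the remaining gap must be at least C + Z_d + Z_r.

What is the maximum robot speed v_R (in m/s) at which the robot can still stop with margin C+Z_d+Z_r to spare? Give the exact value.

at the boundary: (5/8)·v² + (23/10)·v + (-2821/3200) = 0
  disc = (23/10)² − 4·(5/8)·(-2821/3200) = 47961/6400 ; √disc = 219/80
  v_R = (−(23/10) + 219/80) / (2·(5/8)) = 7/20 m/s
check:
T_s = v_R/a_R = (7/20)/(4/5) = 0.4375 s
reaction-phase robot travel = 0.3500·0.3000 = 0.1050 m
robot covers 0.3500·0.4375 − ½·0.8000·0.4375² = 0.0766 m while stopping
person approaches 1.6000·(0.3000+0.4375) = 1.1800 m
margins: 0.2000+0.0050+0.0800 = 0.2850 m
sum ≈ 0.1050+0.0766+1.1800+0.2850 ≈ 1.6466 m = S ✓

v_R_max = 7/20 m/s = 0.3500 m/s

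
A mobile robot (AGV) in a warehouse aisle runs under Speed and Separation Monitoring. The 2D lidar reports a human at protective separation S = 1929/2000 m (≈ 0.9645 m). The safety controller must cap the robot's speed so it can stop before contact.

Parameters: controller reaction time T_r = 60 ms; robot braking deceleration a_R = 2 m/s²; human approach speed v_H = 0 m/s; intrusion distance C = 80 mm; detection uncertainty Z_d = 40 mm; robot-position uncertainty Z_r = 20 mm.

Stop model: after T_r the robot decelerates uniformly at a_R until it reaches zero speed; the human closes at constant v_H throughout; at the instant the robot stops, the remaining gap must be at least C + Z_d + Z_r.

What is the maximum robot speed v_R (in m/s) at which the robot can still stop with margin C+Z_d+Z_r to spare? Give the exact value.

v_R_max = 17/10 m/s = 1.7000 m/s

quadratic (1/4)·v² + (3/50)·v + (-1649/2000) = 0
  disc = (3/50)² − 4·(1/4)·(-1649/2000) = 8281/10000 ; √disc = 91/100
  v_R = (−(3/50) + 91/100) / (2·(1/4)) = 17/10 m/s
check:
stop time T_s = (17/10)/2 = 0.8500 s
reaction-phase robot travel = 1.7000·0.0600 = 0.1020 m
robot covers 1.7000·0.8500 − ½·2.0000·0.8500² = 0.7225 m while stopping
human over T_r+T_s: 0.0000·(0.0600+0.8500) = 0.0000 m
C+Z_d+Z_r = 0.0800+0.0400+0.0200 = 0.1400 m
sum ≈ 0.1020+0.7225+0.0000+0.1400 ≈ 0.9645 m = S ✓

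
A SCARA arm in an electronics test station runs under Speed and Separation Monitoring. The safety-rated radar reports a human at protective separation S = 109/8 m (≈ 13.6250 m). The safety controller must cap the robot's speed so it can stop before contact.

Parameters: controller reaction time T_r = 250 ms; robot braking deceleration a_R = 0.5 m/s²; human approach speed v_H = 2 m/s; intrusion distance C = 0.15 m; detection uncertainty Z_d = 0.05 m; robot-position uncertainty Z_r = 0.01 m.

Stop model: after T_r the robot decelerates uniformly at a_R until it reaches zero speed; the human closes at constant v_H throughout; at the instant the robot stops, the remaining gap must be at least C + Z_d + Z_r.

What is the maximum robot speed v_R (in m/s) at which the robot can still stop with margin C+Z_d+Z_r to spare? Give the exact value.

v_R_max = 41/20 m/s = 2.0500 m/s

at the boundary: (1)·v² + (17/4)·v + (-2583/200) = 0
  disc = (17/4)² − 4·(1)·(-2583/200) = 27889/400 ; √disc = 167/20
  v_R = (−(17/4) + 167/20) / (2·(1)) = 41/20 m/s
check:
stop time T_s = (41/20)/(1/2) = 4.1000 s
reaction-phase robot travel = 2.0500·0.2500 = 0.5125 m
robot covers 2.0500·4.1000 − ½·0.5000·4.1000² = 4.2025 m while stopping
human closes 2.0000·4.3500 = 8.7000 m
C+Z_d+Z_r = 0.1500+0.0500+0.0100 = 0.2100 m
sum ≈ 0.5125+4.2025+8.7000+0.2100 ≈ 13.6250 m = S ✓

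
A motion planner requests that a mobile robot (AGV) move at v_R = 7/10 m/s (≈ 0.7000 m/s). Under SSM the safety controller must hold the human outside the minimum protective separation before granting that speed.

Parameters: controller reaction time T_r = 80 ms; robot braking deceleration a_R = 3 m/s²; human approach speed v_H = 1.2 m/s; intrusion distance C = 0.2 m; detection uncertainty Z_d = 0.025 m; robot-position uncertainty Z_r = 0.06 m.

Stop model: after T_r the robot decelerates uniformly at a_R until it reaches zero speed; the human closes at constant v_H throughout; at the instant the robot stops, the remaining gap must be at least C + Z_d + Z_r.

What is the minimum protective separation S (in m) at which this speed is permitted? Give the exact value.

S_min = 599/750 m = 0.7987 m

T_s = v_R/a_R = (7/10)/3 = 0.2333 s
robot in T_r: 0.7000·0.0800 = 0.0560 m
robot under decel: 0.7000²/(2·3.0000) = 0.0817 m
human over T_r+T_s: 1.2000·(0.0800+0.2333) = 0.3760 m
C+Z_d+Z_r = 0.2000+0.0250+0.0600 = 0.2850 m
S_min ≈ 0.0560+0.0817+0.3760+0.2850  ⇒  S_min = 599/750 m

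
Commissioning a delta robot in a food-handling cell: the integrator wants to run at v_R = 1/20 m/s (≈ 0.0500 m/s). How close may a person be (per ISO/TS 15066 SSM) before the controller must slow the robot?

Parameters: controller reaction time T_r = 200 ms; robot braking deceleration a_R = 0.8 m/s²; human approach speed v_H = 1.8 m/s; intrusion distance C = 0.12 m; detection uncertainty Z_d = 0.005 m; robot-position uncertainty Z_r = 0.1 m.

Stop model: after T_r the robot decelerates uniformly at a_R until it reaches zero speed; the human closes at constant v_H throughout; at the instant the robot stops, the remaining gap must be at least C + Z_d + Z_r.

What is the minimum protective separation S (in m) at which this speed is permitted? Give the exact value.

S_min = 2269/3200 m = 0.7091 m

stop time T_s = (1/20)/(4/5) = 0.0625 s
reaction-phase robot travel = 0.0500·0.2000 = 0.0100 m
robot under decel: 0.0500²/(2·0.8000) = 0.0016 m
human over T_r+T_s: 1.8000·(0.2000+0.0625) = 0.4725 m
residual clearance needed = 0.1200+0.0050+0.1000 = 0.2250 m
S_min ≈ 0.0100+0.0016+0.4725+0.2250  ⇒  S_min = 2269/3200 m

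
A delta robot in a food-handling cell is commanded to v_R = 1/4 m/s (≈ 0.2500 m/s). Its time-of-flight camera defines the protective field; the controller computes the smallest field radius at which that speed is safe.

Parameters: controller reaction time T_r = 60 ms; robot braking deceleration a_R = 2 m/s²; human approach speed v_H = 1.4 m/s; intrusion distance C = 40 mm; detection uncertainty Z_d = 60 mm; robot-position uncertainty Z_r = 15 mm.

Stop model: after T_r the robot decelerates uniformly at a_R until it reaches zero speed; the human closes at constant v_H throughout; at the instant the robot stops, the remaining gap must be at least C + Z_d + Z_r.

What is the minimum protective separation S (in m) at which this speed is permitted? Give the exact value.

braking lasts T_s = (1/4)/2 = 0.1250 s
reaction-phase robot travel = 0.2500·0.0600 = 0.0150 m
robot covers 0.2500·0.1250 − ½·2.0000·0.1250² = 0.0156 m while stopping
human over T_r+T_s: 1.4000·(0.0600+0.1250) = 0.2590 m
residual clearance needed = 0.0400+0.0600+0.0150 = 0.1150 m
S_min ≈ 0.0150+0.0156+0.2590+0.1150  ⇒  S_min = 3237/8000 m

S_min = 3237/8000 m = 0.4046 m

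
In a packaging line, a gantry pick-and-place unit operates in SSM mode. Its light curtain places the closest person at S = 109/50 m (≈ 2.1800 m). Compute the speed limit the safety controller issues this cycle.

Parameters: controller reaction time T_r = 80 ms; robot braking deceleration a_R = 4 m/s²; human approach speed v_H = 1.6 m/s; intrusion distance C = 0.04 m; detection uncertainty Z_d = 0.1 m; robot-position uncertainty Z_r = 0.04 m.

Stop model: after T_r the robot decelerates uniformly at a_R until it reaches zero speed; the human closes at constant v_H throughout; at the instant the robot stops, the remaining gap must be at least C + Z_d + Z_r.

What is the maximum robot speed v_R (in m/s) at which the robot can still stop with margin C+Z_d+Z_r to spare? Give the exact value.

at the boundary: (1/8)·v² + (12/25)·v + (-234/125) = 0
  disc = (12/25)² − 4·(1/8)·(-234/125) = 729/625 ; √disc = 27/25
  v_R = (−(12/25) + 27/25) / (2·(1/8)) = 12/5 m/s
check:
stop time T_s = (12/5)/4 = 0.6000 s
robot covers v_R·T_r = 2.4000·0.0800 = 0.1920 m before braking
robot under decel: 2.4000²/(2·4.0000) = 0.7200 m
person approaches 1.6000·(0.0800+0.6000) = 1.0880 m
C+Z_d+Z_r = 0.0400+0.1000+0.0400 = 0.1800 m
sum ≈ 0.1920+0.7200+1.0880+0.1800 ≈ 2.1800 m = S ✓

v_R_max = 12/5 m/s = 2.4000 m/s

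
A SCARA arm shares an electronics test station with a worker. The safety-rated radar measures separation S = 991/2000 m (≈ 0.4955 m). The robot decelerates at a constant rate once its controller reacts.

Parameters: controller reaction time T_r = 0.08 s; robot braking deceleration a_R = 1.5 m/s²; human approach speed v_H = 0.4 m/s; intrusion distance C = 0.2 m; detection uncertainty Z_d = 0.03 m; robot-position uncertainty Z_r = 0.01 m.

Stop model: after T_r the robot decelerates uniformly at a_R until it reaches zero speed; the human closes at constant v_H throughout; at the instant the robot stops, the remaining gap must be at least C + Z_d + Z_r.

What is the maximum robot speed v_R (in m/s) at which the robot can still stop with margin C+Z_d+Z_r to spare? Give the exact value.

v_R_max = 9/20 m/s = 0.4500 m/s

collect terms ⇒ (1/3)·v_R² + (26/75)·v_R + (-447/2000) = 0
  disc = (26/75)² − 4·(1/3)·(-447/2000) = 9409/22500 ; √disc = 97/150
  v_R = (−(26/75) + 97/150) / (2·(1/3)) = 9/20 m/s
check:
stop time T_s = (9/20)/(3/2) = 0.3000 s
robot covers v_R·T_r = 0.4500·0.0800 = 0.0360 m before braking
robot under decel: 0.4500²/(2·1.5000) = 0.0675 m
human over T_r+T_s: 0.4000·(0.0800+0.3000) = 0.1520 m
C+Z_d+Z_r = 0.2000+0.0300+0.0100 = 0.2400 m
sum ≈ 0.0360+0.0675+0.1520+0.2400 ≈ 0.4955 m = S ✓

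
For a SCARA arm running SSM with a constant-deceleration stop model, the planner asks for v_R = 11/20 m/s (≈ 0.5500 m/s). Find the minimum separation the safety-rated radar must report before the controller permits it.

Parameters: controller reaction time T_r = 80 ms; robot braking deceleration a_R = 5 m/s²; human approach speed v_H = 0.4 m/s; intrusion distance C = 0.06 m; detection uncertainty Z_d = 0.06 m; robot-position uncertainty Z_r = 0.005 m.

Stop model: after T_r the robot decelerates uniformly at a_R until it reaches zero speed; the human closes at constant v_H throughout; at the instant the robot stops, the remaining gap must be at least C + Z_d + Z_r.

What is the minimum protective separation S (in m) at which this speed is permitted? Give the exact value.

T_s = v_R/a_R = (11/20)/5 = 0.1100 s
reaction-phase robot travel = 0.5500·0.0800 = 0.0440 m
braking distance = 0.5500²/(2·5.0000) = 0.0302 m
human closes 0.4000·0.1900 = 0.0760 m
residual clearance needed = 0.0600+0.0600+0.0050 = 0.1250 m
S_min ≈ 0.0440+0.0302+0.0760+0.1250  ⇒  S_min = 1101/4000 m

S_min = 1101/4000 m = 0.2752 m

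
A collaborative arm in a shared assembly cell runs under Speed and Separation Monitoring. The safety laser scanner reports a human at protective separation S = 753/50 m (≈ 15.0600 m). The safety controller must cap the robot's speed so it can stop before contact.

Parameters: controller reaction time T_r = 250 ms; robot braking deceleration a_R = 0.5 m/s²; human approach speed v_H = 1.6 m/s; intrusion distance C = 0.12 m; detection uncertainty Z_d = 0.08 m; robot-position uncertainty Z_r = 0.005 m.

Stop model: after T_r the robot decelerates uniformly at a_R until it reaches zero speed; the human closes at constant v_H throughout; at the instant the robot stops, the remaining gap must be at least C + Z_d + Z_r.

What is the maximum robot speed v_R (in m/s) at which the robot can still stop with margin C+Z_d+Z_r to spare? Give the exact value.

v_R_max = 49/20 m/s = 2.4500 m/s

collect terms ⇒ (1)·v_R² + (69/20)·v_R + (-2891/200) = 0
  disc = (69/20)² − 4·(1)·(-2891/200) = 27889/400 ; √disc = 167/20
  v_R = (−(69/20) + 167/20) / (2·(1)) = 49/20 m/s
check:
braking lasts T_s = (49/20)/(1/2) = 4.9000 s
robot in T_r: 2.4500·0.2500 = 0.6125 m
robot covers 2.4500·4.9000 − ½·0.5000·4.9000² = 6.0025 m while stopping
person approaches 1.6000·(0.2500+4.9000) = 8.2400 m
residual clearance needed = 0.1200+0.0800+0.0050 = 0.2050 m
sum ≈ 0.6125+6.0025+8.2400+0.2050 ≈ 15.0600 m = S ✓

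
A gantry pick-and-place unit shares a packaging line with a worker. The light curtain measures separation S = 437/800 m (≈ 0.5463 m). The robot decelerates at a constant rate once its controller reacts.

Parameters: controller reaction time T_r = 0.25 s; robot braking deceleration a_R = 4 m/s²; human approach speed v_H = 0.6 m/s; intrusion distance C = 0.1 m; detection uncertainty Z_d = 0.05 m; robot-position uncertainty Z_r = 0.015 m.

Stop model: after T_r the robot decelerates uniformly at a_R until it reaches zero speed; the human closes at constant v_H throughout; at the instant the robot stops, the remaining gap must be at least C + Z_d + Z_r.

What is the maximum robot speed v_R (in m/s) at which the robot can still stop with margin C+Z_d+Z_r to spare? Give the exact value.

at the boundary: (1/8)·v² + (2/5)·v + (-37/160) = 0
  disc = (2/5)² − 4·(1/8)·(-37/160) = 441/1600 ; √disc = 21/40
  v_R = (−(2/5) + 21/40) / (2·(1/8)) = 1/2 m/s
check:
braking lasts T_s = (1/2)/4 = 0.1250 s
reaction-phase robot travel = 0.5000·0.2500 = 0.1250 m
robot covers 0.5000·0.1250 − ½·4.0000·0.1250² = 0.0312 m while stopping
person approaches 0.6000·(0.2500+0.1250) = 0.2250 m
residual clearance needed = 0.1000+0.0500+0.0150 = 0.1650 m
sum ≈ 0.1250+0.0312+0.2250+0.1650 ≈ 0.5463 m = S ✓

v_R_max = 1/2 m/s = 0.5000 m/s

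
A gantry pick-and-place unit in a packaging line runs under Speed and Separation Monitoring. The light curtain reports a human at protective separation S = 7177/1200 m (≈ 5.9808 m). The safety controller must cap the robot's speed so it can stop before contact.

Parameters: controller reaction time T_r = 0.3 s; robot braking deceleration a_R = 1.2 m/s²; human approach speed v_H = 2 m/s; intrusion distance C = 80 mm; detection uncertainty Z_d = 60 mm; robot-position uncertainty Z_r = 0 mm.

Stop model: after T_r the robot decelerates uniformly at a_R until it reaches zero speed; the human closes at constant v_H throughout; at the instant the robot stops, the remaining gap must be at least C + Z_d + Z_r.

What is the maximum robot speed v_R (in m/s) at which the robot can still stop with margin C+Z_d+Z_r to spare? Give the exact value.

v_R_max = 19/10 m/s = 1.9000 m/s

collect terms ⇒ (5/12)·v_R² + (59/30)·v_R + (-6289/1200) = 0
  disc = (59/30)² − 4·(5/12)·(-6289/1200) = 5041/400 ; √disc = 71/20
  v_R = (−(59/30) + 71/20) / (2·(5/12)) = 19/10 m/s
check:
braking lasts T_s = (19/10)/(6/5) = 1.5833 s
robot in T_r: 1.9000·0.3000 = 0.5700 m
robot covers 1.9000·1.5833 − ½·1.2000·1.5833² = 1.5042 m while stopping
person approaches 2.0000·(0.3000+1.5833) = 3.7667 m
residual clearance needed = 0.0800+0.0600+0.0000 = 0.1400 m
sum ≈ 0.5700+1.5042+3.7667+0.1400 ≈ 5.9808 m = S ✓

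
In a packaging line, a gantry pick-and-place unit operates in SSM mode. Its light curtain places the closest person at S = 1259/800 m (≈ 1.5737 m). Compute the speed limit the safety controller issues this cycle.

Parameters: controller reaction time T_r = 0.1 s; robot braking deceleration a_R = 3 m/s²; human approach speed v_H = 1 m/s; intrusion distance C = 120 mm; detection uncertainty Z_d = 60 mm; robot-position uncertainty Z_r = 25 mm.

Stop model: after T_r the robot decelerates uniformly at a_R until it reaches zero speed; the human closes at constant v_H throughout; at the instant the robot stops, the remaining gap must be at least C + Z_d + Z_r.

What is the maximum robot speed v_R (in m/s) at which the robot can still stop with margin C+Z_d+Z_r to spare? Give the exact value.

v_R_max = 7/4 m/s = 1.7500 m/s

collect terms ⇒ (1/6)·v_R² + (13/30)·v_R + (-203/160) = 0
  disc = (13/30)² − 4·(1/6)·(-203/160) = 3721/3600 ; √disc = 61/60
  v_R = (−(13/30) + 61/60) / (2·(1/6)) = 7/4 m/s
check:
T_s = v_R/a_R = (7/4)/3 = 0.5833 s
robot covers v_R·T_r = 1.7500·0.1000 = 0.1750 m before braking
braking distance = 1.7500²/(2·3.0000) = 0.5104 m
person approaches 1.0000·(0.1000+0.5833) = 0.6833 m
residual clearance needed = 0.1200+0.0600+0.0250 = 0.2050 m
sum ≈ 0.1750+0.5104+0.6833+0.2050 ≈ 1.5737 m = S ✓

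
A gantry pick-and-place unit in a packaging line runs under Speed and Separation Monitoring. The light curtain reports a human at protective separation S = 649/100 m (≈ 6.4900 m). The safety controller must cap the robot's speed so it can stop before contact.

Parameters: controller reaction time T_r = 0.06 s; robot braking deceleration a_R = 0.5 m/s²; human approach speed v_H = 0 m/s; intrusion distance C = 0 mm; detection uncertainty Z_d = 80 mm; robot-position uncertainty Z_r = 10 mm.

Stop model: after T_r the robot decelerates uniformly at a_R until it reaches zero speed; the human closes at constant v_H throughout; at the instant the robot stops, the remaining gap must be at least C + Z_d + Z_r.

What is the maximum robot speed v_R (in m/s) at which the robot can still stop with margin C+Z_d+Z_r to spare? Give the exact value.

at the boundary: (1)·v² + (3/50)·v + (-32/5) = 0
  disc = (3/50)² − 4·(1)·(-32/5) = 64009/2500 ; √disc = 253/50
  v_R = (−(3/50) + 253/50) / (2·(1)) = 5/2 m/s
check:
stop time T_s = (5/2)/(1/2) = 5.0000 s
reaction-phase robot travel = 2.5000·0.0600 = 0.1500 m
robot under decel: 2.5000²/(2·0.5000) = 6.2500 m
human closes 0.0000·5.0600 = 0.0000 m
residual clearance needed = 0.0000+0.0800+0.0100 = 0.0900 m
sum ≈ 0.1500+6.2500+0.0000+0.0900 ≈ 6.4900 m = S ✓

v_R_max = 5/2 m/s = 2.5000 m/s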